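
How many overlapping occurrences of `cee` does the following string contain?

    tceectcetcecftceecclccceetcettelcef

Sliding a length-3 window over the 35 characters (33 positions):
  position 2–4: cee
  position 15–17: cee
  position 23–25: cee

3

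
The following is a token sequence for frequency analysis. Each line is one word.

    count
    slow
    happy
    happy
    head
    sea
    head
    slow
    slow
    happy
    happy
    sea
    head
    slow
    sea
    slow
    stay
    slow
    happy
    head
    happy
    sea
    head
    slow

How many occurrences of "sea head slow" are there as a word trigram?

3

Scanning the 22 overlapping trigram windows for "sea head slow":
  position 6–8: sea head slow
  position 12–14: sea head slow
  position 22–24: sea head slow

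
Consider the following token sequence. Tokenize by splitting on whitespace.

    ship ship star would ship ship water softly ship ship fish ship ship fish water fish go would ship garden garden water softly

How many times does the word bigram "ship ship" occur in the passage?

Scanning the 22 overlapping bigram windows for "ship ship":
  position 1–2: ship ship
  position 5–6: ship ship
  position 9–10: ship ship
  position 12–13: ship ship

4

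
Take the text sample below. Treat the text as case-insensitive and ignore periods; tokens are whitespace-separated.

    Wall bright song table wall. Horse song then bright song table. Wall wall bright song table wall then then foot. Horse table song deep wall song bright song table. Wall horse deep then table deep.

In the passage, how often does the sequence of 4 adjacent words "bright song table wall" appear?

Scanning the 32 overlapping 4-gram windows for "bright song table wall":
  position 2–5: bright song table wall
  position 9–12: bright song table wall
  position 14–17: bright song table wall
  position 27–30: bright song table wall

4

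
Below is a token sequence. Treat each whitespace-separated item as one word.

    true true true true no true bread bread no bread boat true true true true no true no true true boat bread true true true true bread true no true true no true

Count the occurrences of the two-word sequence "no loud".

Scanning the 32 overlapping bigram windows for "no loud":
  (none found)

0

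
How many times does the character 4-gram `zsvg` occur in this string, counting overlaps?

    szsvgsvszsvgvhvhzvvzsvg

3

Sliding a length-4 window over the 23 characters (20 positions):
  position 2–5: zsvg
  position 9–12: zsvg
  position 20–23: zsvg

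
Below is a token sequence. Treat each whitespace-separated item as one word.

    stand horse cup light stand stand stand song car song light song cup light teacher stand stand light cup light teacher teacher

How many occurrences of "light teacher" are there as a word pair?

Scanning the 21 overlapping bigram windows for "light teacher":
  position 14–15: light teacher
  position 20–21: light teacher

2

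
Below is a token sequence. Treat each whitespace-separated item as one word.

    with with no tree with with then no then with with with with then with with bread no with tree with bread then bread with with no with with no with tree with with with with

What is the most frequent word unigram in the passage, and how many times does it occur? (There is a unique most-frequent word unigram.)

"with", 21 times

Unigram frequencies (highest first):
  with: 21
  no: 5
  then: 4
  tree: 3
  bread: 3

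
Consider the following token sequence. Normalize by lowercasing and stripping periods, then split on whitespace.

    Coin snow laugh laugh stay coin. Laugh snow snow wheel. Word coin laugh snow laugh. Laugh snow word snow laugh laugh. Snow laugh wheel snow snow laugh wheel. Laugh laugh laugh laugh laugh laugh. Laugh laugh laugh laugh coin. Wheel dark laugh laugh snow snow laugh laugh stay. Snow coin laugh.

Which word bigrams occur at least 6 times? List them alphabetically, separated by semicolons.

laugh laugh; snow laugh

Bigram counts meeting the condition (at least 6 times):
  laugh laugh: 14
  snow laugh: 6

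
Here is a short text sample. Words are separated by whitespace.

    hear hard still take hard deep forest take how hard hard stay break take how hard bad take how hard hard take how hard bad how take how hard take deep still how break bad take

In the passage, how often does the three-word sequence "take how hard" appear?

Scanning the 34 overlapping trigram windows for "take how hard":
  position 8–10: take how hard
  position 14–16: take how hard
  position 18–20: take how hard
  position 22–24: take how hard
  position 27–29: take how hard

5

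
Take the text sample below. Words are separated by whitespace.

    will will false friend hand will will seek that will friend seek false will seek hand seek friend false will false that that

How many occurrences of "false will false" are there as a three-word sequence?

1

Scanning the 21 overlapping trigram windows for "false will false":
  position 19–21: false will false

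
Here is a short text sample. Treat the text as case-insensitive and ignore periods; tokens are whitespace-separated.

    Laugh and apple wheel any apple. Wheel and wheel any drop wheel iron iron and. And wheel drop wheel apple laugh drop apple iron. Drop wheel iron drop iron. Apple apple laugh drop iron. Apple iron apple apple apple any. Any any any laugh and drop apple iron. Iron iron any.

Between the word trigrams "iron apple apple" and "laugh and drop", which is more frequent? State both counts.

"iron apple apple": 2 occurrences
"laugh and drop": 1 occurrence

"iron apple apple" (2 vs 1)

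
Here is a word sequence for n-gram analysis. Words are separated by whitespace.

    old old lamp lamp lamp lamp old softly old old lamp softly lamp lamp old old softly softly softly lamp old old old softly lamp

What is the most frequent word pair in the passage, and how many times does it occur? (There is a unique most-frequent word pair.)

"old old", 5 times

Bigram frequencies (highest first):
  old old: 5
  lamp lamp: 4
  lamp old: 3
  old softly: 3
  softly lamp: 3
  old lamp: 2
  … (3 more, each ≤ 2)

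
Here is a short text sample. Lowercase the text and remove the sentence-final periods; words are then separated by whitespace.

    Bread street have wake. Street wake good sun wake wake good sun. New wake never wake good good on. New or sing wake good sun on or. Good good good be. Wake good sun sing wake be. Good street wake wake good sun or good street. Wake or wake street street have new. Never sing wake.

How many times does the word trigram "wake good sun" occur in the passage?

5

Scanning the 54 overlapping trigram windows for "wake good sun":
  position 6–8: wake good sun
  position 10–12: wake good sun
  position 23–25: wake good sun
  position 32–34: wake good sun
  position 41–43: wake good sun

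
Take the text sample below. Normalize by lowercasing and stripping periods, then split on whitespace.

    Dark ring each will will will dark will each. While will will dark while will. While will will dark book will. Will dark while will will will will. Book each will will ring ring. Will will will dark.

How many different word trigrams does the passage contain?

24

38 tokens → 36 trigram windows in total.
Repeated trigrams (each contributes count−1 duplicates):
  will will dark: 5
  will will will: 4
  while will will: 3
  dark while will: 2
  each will will: 2
  will dark while: 2
12 duplicate windows → 36 − 12 = 24 distinct.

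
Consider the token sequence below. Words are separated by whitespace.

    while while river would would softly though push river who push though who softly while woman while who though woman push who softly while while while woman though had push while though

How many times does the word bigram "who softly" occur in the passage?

Scanning the 31 overlapping bigram windows for "who softly":
  position 13–14: who softly
  position 22–23: who softly

2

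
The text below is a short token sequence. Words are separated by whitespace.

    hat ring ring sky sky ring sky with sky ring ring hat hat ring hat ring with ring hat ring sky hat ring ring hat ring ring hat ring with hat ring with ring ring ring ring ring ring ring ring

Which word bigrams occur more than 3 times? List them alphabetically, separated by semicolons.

Bigram counts meeting the condition (more than 3 times):
  hat ring: 8
  ring hat: 5
  ring ring: 11

hat ring; ring hat; ring ring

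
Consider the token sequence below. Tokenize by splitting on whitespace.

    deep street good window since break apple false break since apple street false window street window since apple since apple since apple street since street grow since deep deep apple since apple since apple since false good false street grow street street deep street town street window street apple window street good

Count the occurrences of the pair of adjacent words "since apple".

Scanning the 51 overlapping bigram windows for "since apple":
  position 10–11: since apple
  position 17–18: since apple
  position 19–20: since apple
  position 21–22: since apple
  position 31–32: since apple
  position 33–34: since apple

6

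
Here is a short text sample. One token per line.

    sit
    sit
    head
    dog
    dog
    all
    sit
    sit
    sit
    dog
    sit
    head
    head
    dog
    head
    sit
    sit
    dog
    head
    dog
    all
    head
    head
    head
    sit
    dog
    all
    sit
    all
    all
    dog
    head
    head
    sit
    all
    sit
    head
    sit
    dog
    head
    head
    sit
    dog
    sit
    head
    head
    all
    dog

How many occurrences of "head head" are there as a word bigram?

Scanning the 47 overlapping bigram windows for "head head":
  position 12–13: head head
  position 22–23: head head
  position 23–24: head head
  position 32–33: head head
  position 40–41: head head
  position 45–46: head head

6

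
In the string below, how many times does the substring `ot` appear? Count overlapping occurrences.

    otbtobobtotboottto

3

Sliding a length-2 window over the 18 characters (17 positions):
  position 1–2: ot
  position 10–11: ot
  position 14–15: ot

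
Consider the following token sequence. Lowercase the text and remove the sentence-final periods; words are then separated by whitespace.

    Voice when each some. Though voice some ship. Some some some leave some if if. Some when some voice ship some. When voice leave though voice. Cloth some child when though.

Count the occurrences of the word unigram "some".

10

Scanning the 31 tokens for "some":
  position 4: some
  position 7: some
  position 9: some
  position 10: some
  position 11: some
  position 13: some
  position 16: some
  position 18: some
  position 21: some
  position 28: some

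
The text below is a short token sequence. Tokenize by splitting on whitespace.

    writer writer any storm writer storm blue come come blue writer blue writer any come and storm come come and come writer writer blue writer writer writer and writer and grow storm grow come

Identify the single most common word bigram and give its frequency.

"writer writer", 4 times

Bigram frequencies (highest first):
  writer writer: 4
  blue writer: 3
  writer any: 2
  come come: 2
  writer blue: 2
  come and: 2
  … (17 more, each ≤ 2)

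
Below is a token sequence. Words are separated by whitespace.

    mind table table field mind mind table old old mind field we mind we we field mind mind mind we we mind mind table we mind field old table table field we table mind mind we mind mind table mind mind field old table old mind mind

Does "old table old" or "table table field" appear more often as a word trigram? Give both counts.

"table table field" (2 vs 1)

"old table old": 1 occurrence
"table table field": 2 occurrences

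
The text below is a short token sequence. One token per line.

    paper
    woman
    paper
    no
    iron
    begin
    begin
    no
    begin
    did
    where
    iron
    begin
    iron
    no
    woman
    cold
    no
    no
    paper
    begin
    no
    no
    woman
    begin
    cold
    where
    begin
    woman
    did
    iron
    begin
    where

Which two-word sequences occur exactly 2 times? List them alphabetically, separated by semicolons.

Bigram counts meeting the condition (exactly 2 times):
  begin no: 2
  no no: 2
  no woman: 2

begin no; no no; no woman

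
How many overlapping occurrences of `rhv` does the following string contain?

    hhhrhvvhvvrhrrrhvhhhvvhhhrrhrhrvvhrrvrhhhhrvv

2

Sliding a length-3 window over the 45 characters (43 positions):
  position 4–6: rhv
  position 15–17: rhv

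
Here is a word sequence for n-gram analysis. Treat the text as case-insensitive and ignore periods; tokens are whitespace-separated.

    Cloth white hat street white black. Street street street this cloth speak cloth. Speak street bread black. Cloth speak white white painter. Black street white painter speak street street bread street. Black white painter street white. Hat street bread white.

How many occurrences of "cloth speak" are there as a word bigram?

Scanning the 39 overlapping bigram windows for "cloth speak":
  position 11–12: cloth speak
  position 13–14: cloth speak
  position 18–19: cloth speak

3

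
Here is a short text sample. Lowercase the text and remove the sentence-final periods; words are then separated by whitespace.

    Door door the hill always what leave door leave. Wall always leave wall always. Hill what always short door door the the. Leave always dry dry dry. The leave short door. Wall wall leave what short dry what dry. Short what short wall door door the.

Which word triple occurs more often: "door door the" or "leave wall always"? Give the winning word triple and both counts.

"door door the": 3 occurrences
"leave wall always": 2 occurrences

"door door the" (3 vs 2)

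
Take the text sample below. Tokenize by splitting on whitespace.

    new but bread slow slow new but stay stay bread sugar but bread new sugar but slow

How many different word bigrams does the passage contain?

13

17 tokens → 16 bigram windows in total.
Repeated bigrams (each contributes count−1 duplicates):
  but bread: 2
  new but: 2
  sugar but: 2
3 duplicate windows → 16 − 3 = 13 distinct.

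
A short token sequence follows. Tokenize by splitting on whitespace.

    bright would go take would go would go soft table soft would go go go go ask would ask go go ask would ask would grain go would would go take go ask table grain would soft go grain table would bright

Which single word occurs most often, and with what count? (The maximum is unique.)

Unigram frequencies (highest first):
  go: 13
  would: 11
  ask: 5
  soft: 3
  table: 3
  grain: 3
  … (2 more, each ≤ 2)

"go", 13 times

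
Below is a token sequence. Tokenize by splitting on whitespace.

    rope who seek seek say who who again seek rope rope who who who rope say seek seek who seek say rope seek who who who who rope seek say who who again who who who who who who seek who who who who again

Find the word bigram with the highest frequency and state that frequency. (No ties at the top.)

Bigram frequencies (highest first):
  who who: 15
  who seek: 3
  seek say: 3
  who again: 3
  seek who: 3
  rope who: 2
  … (11 more, each ≤ 2)

"who who", 15 times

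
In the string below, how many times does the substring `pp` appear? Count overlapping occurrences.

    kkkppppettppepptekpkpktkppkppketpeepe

7

Sliding a length-2 window over the 37 characters (36 positions):
  position 4–5: pp
  position 5–6: pp
  position 6–7: pp
  position 11–12: pp
  position 14–15: pp
  position 25–26: pp
  position 28–29: pp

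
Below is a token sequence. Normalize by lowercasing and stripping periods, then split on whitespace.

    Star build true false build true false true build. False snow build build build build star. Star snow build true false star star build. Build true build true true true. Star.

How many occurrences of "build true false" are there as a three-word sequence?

3

Scanning the 29 overlapping trigram windows for "build true false":
  position 2–4: build true false
  position 5–7: build true false
  position 19–21: build true false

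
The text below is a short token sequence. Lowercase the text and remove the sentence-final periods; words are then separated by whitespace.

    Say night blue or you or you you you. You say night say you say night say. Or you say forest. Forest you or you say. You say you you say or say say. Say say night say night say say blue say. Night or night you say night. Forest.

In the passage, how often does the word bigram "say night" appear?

Scanning the 49 overlapping bigram windows for "say night":
  position 1–2: say night
  position 11–12: say night
  position 15–16: say night
  position 36–37: say night
  position 38–39: say night
  position 43–44: say night
  position 48–49: say night

7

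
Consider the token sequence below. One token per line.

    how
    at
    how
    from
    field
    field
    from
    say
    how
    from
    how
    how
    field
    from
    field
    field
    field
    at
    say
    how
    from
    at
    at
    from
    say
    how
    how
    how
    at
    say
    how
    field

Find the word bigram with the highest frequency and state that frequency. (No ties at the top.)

"say how", 4 times

Bigram frequencies (highest first):
  say how: 4
  how from: 3
  field field: 3
  how how: 3
  how at: 2
  from field: 2
  … (10 more, each ≤ 2)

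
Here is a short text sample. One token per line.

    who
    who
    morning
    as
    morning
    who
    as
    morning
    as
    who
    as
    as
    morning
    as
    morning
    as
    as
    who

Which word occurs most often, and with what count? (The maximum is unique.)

Unigram frequencies (highest first):
  as: 8
  who: 5
  morning: 5

"as", 8 times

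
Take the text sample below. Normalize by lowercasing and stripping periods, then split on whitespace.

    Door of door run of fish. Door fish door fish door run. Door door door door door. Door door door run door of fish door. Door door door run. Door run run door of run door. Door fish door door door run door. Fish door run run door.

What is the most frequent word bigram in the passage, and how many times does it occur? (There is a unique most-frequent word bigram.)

Bigram frequencies (highest first):
  door door: 13
  door run: 7
  run door: 7
  fish door: 6
  door fish: 4
  door of: 3
  … (5 more, each ≤ 2)

"door door", 13 times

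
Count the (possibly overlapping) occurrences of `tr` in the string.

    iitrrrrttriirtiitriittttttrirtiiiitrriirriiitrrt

6

Sliding a length-2 window over the 48 characters (47 positions):
  position 3–4: tr
  position 9–10: tr
  position 17–18: tr
  position 26–27: tr
  position 35–36: tr
  position 45–46: tr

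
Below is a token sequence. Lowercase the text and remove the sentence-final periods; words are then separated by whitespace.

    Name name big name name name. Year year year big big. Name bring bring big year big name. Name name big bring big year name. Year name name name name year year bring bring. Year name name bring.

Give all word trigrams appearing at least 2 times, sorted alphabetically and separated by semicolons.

big name name; bring big year; name name big; name name name; name name year; name year year; year name name

Trigram counts meeting the condition (at least 2 times):
  big name name: 2
  bring big year: 2
  name name big: 2
  name name name: 4
  name name year: 2
  name year year: 2
  year name name: 2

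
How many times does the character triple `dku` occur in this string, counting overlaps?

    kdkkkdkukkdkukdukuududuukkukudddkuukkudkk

3

Sliding a length-3 window over the 41 characters (39 positions):
  position 6–8: dku
  position 11–13: dku
  position 32–34: dku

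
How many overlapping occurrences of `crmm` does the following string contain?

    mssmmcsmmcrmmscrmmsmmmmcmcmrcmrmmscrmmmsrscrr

3

Sliding a length-4 window over the 45 characters (42 positions):
  position 10–13: crmm
  position 15–18: crmm
  position 35–38: crmm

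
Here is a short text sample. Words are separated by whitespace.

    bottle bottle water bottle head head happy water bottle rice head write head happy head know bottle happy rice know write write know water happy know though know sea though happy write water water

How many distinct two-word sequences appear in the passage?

34 tokens → 33 bigram windows in total.
Repeated bigrams (each contributes count−1 duplicates):
  head happy: 2
  water bottle: 2
2 duplicate windows → 33 − 2 = 31 distinct.

31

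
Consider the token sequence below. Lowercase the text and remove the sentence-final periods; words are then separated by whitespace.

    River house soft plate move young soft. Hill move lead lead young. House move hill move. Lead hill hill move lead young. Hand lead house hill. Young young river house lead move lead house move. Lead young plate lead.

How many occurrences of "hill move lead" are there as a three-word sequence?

Scanning the 37 overlapping trigram windows for "hill move lead":
  position 8–10: hill move lead
  position 15–17: hill move lead
  position 19–21: hill move lead

3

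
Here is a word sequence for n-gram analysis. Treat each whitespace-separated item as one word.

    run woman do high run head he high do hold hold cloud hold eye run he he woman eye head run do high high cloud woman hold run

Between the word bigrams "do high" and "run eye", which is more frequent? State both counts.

"do high": 2 occurrences
"run eye": 0 occurrences

"do high" (2 vs 0)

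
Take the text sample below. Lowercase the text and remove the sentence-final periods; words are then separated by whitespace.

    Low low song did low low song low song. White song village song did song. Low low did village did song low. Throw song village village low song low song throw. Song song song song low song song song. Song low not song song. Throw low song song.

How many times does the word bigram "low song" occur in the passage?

7

Scanning the 47 overlapping bigram windows for "low song":
  position 2–3: low song
  position 6–7: low song
  position 8–9: low song
  position 27–28: low song
  position 29–30: low song
  position 36–37: low song
  position 46–47: low song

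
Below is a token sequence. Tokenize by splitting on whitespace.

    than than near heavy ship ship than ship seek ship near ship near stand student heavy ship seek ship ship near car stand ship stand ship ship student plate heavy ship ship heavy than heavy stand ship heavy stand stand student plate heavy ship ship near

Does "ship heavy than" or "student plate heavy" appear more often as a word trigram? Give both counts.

"student plate heavy" (2 vs 1)

"ship heavy than": 1 occurrence
"student plate heavy": 2 occurrences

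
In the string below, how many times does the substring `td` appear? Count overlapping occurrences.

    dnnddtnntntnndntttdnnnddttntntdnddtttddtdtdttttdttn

6

Sliding a length-2 window over the 51 characters (50 positions):
  position 18–19: td
  position 30–31: td
  position 37–38: td
  position 40–41: td
  position 42–43: td
  position 47–48: td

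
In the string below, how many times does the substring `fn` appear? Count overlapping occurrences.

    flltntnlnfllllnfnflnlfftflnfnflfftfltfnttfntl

4

Sliding a length-2 window over the 45 characters (44 positions):
  position 16–17: fn
  position 28–29: fn
  position 38–39: fn
  position 42–43: fn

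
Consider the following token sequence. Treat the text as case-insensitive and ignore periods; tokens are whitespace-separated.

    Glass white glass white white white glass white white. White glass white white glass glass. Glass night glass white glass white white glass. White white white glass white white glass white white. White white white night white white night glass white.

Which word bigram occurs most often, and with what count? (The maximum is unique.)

"white white", 14 times

Bigram frequencies (highest first):
  white white: 14
  glass white: 10
  white glass: 8
  glass glass: 2
  night glass: 2
  white night: 2
  … (2 more, each ≤ 1)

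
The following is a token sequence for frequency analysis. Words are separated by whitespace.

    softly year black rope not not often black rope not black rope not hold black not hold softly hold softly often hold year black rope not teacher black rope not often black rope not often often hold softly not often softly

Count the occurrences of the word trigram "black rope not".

6

Scanning the 39 overlapping trigram windows for "black rope not":
  position 3–5: black rope not
  position 8–10: black rope not
  position 11–13: black rope not
  position 24–26: black rope not
  position 28–30: black rope not
  position 32–34: black rope not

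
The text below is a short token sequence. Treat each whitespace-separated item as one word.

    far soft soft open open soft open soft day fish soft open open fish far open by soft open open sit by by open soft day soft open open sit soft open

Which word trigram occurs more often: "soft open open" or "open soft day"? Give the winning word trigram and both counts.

"soft open open" (4 vs 2)

"soft open open": 4 occurrences
"open soft day": 2 occurrences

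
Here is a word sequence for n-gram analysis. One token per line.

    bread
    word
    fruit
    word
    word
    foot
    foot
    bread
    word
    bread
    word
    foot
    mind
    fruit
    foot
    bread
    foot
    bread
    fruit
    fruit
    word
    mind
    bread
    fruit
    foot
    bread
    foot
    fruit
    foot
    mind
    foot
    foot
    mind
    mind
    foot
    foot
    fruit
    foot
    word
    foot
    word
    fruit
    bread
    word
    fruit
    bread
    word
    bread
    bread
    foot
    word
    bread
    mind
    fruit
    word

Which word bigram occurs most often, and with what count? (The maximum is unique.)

"bread word", 5 times

Bigram frequencies (highest first):
  bread word: 5
  foot bread: 4
  fruit foot: 4
  word fruit: 3
  fruit word: 3
  word foot: 3
  … (17 more, each ≤ 3)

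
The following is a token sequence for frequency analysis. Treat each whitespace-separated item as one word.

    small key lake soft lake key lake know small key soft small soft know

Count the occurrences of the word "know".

2

Scanning the 14 tokens for "know":
  position 8: know
  position 14: know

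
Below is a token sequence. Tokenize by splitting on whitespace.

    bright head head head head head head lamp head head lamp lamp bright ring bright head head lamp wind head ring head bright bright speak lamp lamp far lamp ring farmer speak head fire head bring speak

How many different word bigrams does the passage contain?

26

37 tokens → 36 bigram windows in total.
Repeated bigrams (each contributes count−1 duplicates):
  head head: 7
  head lamp: 3
  bright head: 2
  lamp lamp: 2
10 duplicate windows → 36 − 10 = 26 distinct.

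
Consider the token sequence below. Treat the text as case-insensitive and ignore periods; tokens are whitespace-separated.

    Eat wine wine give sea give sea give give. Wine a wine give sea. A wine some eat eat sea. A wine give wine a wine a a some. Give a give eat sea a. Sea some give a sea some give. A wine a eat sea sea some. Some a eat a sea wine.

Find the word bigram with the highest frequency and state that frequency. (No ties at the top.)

Bigram frequencies (highest first):
  a wine: 5
  wine a: 4
  wine give: 3
  give sea: 3
  sea a: 3
  eat sea: 3
  … (22 more, each ≤ 3)

"a wine", 5 times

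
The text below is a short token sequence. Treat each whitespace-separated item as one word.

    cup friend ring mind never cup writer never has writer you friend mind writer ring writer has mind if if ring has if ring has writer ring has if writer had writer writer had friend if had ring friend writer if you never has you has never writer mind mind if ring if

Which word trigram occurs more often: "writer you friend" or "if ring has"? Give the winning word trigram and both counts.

"writer you friend": 1 occurrence
"if ring has": 2 occurrences

"if ring has" (2 vs 1)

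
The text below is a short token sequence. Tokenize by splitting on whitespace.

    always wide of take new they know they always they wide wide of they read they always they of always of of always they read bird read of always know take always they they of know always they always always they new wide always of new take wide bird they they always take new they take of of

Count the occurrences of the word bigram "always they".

6

Scanning the 57 overlapping bigram windows for "always they":
  position 9–10: always they
  position 17–18: always they
  position 23–24: always they
  position 32–33: always they
  position 37–38: always they
  position 40–41: always they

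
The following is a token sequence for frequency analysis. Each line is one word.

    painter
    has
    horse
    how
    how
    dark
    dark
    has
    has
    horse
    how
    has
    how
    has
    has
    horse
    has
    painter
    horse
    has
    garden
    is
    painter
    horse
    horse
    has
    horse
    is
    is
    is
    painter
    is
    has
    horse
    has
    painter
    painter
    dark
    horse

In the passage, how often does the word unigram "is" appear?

Scanning the 39 tokens for "is":
  position 22: is
  position 28: is
  position 29: is
  position 30: is
  position 32: is

5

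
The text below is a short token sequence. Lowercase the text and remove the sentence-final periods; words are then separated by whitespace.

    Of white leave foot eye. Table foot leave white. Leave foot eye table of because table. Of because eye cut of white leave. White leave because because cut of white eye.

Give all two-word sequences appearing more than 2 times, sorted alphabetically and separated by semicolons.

of white; white leave

Bigram counts meeting the condition (more than 2 times):
  of white: 3
  white leave: 4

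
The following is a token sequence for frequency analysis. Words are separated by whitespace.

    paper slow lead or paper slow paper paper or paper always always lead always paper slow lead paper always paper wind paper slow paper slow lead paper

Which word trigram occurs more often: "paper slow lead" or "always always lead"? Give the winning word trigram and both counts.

"paper slow lead" (3 vs 1)

"paper slow lead": 3 occurrences
"always always lead": 1 occurrence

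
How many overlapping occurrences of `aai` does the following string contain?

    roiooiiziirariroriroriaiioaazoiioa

0

Sliding a length-3 window over the 34 characters (32 positions):
  (no match at any position)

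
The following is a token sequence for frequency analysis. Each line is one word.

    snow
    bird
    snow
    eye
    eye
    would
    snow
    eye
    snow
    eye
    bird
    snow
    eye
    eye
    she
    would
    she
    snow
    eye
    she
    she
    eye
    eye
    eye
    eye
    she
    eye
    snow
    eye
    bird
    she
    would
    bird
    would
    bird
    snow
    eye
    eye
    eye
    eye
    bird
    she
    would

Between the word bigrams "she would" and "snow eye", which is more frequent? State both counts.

"she would": 3 occurrences
"snow eye": 7 occurrences

"snow eye" (7 vs 3)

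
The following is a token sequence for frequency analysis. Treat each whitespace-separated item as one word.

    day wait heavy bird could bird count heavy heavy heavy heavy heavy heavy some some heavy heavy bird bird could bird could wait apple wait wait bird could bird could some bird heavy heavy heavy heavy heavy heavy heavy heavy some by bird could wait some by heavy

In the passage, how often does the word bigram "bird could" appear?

6

Scanning the 47 overlapping bigram windows for "bird could":
  position 4–5: bird could
  position 19–20: bird could
  position 21–22: bird could
  position 27–28: bird could
  position 29–30: bird could
  position 43–44: bird could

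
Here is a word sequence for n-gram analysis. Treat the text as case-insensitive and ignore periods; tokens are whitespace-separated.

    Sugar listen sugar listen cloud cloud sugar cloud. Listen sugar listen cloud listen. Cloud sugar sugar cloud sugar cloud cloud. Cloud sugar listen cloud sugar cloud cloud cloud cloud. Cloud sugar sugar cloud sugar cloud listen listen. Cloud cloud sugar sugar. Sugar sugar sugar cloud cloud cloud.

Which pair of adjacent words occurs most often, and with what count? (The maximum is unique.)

Bigram frequencies (highest first):
  cloud cloud: 10
  cloud sugar: 8
  sugar cloud: 7
  sugar sugar: 6
  listen cloud: 5
  sugar listen: 4
  … (3 more, each ≤ 3)

"cloud cloud", 10 times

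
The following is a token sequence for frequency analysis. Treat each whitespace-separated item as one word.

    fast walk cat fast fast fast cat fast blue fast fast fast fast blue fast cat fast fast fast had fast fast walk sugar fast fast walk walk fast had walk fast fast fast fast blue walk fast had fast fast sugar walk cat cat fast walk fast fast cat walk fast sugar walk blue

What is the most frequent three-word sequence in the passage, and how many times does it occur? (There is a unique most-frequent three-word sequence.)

Trigram frequencies (highest first):
  fast fast fast: 6
  cat fast fast: 2
  fast fast cat: 2
  fast cat fast: 2
  fast blue fast: 2
  fast fast blue: 2
  … (31 more, each ≤ 2)

"fast fast fast", 6 times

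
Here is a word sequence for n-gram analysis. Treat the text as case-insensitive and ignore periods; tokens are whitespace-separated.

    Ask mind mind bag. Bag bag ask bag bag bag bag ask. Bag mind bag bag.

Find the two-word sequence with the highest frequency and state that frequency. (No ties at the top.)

Bigram frequencies (highest first):
  bag bag: 6
  mind bag: 2
  bag ask: 2
  ask bag: 2
  ask mind: 1
  mind mind: 1
  … (1 more, each ≤ 1)

"bag bag", 6 times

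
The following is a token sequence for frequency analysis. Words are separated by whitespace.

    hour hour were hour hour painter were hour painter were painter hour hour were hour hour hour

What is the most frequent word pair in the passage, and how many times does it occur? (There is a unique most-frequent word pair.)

"hour hour", 5 times

Bigram frequencies (highest first):
  hour hour: 5
  were hour: 3
  hour were: 2
  hour painter: 2
  painter were: 2
  were painter: 1
  … (1 more, each ≤ 1)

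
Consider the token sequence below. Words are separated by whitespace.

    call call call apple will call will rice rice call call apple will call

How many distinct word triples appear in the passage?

9

14 tokens → 12 trigram windows in total.
Repeated trigrams (each contributes count−1 duplicates):
  apple will call: 2
  call apple will: 2
  call call apple: 2
3 duplicate windows → 12 − 3 = 9 distinct.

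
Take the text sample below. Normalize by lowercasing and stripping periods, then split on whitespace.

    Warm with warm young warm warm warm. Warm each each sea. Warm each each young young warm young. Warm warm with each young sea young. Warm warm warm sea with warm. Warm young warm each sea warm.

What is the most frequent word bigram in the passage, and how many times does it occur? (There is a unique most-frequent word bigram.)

Bigram frequencies (highest first):
  warm warm: 7
  young warm: 5
  warm young: 3
  warm each: 3
  warm with: 2
  with warm: 2
  … (10 more, each ≤ 2)

"warm warm", 7 times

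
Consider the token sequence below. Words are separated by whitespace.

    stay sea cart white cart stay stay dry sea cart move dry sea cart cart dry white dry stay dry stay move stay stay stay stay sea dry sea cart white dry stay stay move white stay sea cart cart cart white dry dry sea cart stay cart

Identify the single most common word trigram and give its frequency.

"dry sea cart", 4 times

Trigram frequencies (highest first):
  dry sea cart: 4
  stay sea cart: 2
  sea cart white: 2
  sea cart cart: 2
  white dry stay: 2
  stay stay stay: 2
  … (31 more, each ≤ 2)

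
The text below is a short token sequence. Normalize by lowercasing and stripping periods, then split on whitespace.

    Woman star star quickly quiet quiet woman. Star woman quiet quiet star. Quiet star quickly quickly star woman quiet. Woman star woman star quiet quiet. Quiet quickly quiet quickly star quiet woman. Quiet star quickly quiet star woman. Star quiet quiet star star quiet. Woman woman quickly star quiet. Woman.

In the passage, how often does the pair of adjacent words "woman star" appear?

5

Scanning the 49 overlapping bigram windows for "woman star":
  position 1–2: woman star
  position 7–8: woman star
  position 20–21: woman star
  position 22–23: woman star
  position 38–39: woman star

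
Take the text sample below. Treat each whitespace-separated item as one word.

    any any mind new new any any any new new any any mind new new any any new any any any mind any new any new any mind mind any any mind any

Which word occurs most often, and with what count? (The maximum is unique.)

"any", 18 times

Unigram frequencies (highest first):
  any: 18
  new: 9
  mind: 6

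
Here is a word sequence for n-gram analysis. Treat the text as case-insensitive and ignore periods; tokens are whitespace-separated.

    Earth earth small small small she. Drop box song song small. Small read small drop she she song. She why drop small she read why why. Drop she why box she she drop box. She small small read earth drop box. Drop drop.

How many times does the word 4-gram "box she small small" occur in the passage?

1

Scanning the 40 overlapping 4-gram windows for "box she small small":
  position 34–37: box she small small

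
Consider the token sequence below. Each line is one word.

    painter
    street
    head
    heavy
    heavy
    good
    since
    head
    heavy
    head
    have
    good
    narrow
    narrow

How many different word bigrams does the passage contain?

14 tokens → 13 bigram windows in total.
Repeated bigrams (each contributes count−1 duplicates):
  head heavy: 2
1 duplicate windows → 13 − 1 = 12 distinct.

12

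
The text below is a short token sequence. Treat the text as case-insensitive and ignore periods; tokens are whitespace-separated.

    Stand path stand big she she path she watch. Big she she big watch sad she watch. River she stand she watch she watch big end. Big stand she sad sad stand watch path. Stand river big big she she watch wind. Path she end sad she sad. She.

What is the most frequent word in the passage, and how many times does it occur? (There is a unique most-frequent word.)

"she", 15 times

Unigram frequencies (highest first):
  she: 15
  big: 7
  watch: 7
  stand: 6
  sad: 5
  path: 4
  … (3 more, each ≤ 2)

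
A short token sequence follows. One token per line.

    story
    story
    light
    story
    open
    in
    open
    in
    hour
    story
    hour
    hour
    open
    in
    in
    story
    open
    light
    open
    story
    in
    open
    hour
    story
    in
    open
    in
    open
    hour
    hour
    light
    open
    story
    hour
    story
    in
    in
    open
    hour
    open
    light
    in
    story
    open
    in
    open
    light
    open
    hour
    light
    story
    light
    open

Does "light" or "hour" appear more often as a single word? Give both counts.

"light": 7 occurrences
"hour": 9 occurrences

"hour" (9 vs 7)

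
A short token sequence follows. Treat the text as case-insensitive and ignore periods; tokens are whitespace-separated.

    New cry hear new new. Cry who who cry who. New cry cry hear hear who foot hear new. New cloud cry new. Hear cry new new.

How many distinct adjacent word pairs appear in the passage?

27 tokens → 26 bigram windows in total.
Repeated bigrams (each contributes count−1 duplicates):
  new cry: 3
  new new: 3
  cry hear: 2
  cry new: 2
  cry who: 2
  hear new: 2
8 duplicate windows → 26 − 8 = 18 distinct.

18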